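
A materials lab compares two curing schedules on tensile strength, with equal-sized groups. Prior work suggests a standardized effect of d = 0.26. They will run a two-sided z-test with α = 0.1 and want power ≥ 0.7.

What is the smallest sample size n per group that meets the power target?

n = 140 per group

For power 0.7 need Φ(δ − z_{0.05}) = 0.7, so δ = z_{0.05} + z_{0.30} = 1.645 + 0.524 = 2.169.
(The Φ(−δ − z_{α/2}) term is vanishingly small for δ > 0 and is dropped in the standard sample-size formula.)
δ = d·√(n/2) ⇒ n = 2(δ/d)² = 2 × (2.169 / 0.26)² = 139.22.
Round up to the next whole unit.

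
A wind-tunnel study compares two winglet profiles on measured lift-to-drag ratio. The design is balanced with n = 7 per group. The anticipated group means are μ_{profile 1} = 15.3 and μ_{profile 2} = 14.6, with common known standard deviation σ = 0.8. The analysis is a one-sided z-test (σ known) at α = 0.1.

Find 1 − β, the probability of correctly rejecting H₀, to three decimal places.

Standardized effect: d = |μ_{profile 1} − μ_{profile 2}| / σ = |15.3 − 14.6| / 0.8 = 0.8750
Noncentrality parameter: δ = d·√(n/2) = 0.8750 × √(7/2) = 1.6370
Critical value for a one-sided test at α = 0.1: z_α = 1.282.
Power = Φ(δ − 1.282) = Φ(0.355) = 0.6389.

Power ≈ 0.639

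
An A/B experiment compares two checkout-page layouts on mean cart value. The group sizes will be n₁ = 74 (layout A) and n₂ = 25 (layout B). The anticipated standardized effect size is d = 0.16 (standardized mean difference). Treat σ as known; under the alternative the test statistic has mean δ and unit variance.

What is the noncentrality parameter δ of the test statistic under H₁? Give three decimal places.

δ ≈ 0.692

δ = d / √(1/n₁ + 1/n₂) = 0.16 / √(1/74 + 1/25) = 0.6917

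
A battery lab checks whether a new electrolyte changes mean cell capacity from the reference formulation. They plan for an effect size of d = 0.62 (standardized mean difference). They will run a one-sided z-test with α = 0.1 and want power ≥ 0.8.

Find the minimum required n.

n = 12

For power 0.8 need Φ(δ − z_{0.1}) = 0.8, so δ = z_{0.1} + z_{0.20} = 1.282 + 0.842 = 2.123.
δ = d·√n ⇒ n = (δ/d)² = (2.123 / 0.62)² = 11.73.
Round up to the next whole unit.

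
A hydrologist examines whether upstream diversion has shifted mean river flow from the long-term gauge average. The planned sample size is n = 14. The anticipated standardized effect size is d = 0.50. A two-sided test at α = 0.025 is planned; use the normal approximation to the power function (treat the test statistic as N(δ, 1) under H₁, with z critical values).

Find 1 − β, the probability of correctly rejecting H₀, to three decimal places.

Noncentrality parameter: δ = d·√n = 0.50 × √14 = 1.8708
Critical value for a two-sided test at α = 0.025: z_{α/2} = 2.241.
Power = Φ(δ − 2.241) + Φ(−δ − 2.241) = Φ(-0.371) + Φ(-4.112) = 0.3555 + 0.0000 = 0.3555.

Power ≈ 0.355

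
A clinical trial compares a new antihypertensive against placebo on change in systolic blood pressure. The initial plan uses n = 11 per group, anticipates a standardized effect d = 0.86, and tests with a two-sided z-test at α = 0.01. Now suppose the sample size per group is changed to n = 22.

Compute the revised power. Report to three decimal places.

Power ≈ 0.609

With n = 22 per group: δ = d·√(n/2) = 0.86 × √(22/2) = 2.8523. Critical value z_{0.005} = 2.576.
Revised power = Φ(δ − 2.576) + Φ(−δ − 2.576) = Φ(0.276) + Φ(-5.428) = 0.6089 + 0.0000 = 0.6089.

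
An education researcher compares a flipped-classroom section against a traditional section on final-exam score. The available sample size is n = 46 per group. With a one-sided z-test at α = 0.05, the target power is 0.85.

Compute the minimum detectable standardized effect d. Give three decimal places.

d ≈ 0.559

Required noncentrality: δ = z_{0.05} + z_{0.15} = 1.645 + 1.036 = 2.681.
δ = d·√(n/2) ⇒ d = δ/√(n/2) = 2.681/√(46/2) = 0.5591.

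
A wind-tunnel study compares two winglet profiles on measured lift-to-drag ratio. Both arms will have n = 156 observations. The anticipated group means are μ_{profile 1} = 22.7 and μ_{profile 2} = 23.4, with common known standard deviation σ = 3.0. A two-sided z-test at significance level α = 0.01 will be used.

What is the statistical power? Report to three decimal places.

Standardized effect: d = |μ_{profile 1} − μ_{profile 2}| / σ = |22.7 − 23.4| / 3.0 = 0.2333
Noncentrality parameter: δ = d·√(n/2) = 0.2333 × √(156/2) = 2.0607
Two-sided α = 0.01 → critical value z_{0.005} = 2.576.
Power = Φ(δ − 2.576) + Φ(−δ − 2.576) = Φ(-0.515) + Φ(-4.637) = 0.3032 + 0.0000 = 0.3032.

Power ≈ 0.303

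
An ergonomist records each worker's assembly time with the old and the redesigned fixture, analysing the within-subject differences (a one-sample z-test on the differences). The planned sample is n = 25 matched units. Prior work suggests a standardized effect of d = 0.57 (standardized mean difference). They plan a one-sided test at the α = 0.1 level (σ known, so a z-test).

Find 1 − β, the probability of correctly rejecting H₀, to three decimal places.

Noncentrality parameter: δ = d·√n = 0.57 × √25 = 2.8500
Critical value for a one-sided test at α = 0.1: z_α = 1.282.
Power = P(Z > 1.282 − δ) = Φ(1.568) = 0.9416.

Power ≈ 0.942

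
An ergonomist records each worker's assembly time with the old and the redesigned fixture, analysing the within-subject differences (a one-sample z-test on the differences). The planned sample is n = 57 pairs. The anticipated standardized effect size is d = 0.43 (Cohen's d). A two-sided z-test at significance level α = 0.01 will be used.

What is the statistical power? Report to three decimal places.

Noncentrality parameter: λ = d·√n = 0.43 × √57 = 3.2464
Two-sided α = 0.01 → critical value z_{0.005} = 2.576.
Power = Φ(λ − 2.576) + Φ(−λ − 2.576) = Φ(0.671) + Φ(-5.822) = 0.7488 + 0.0000 = 0.7488.

Power ≈ 0.749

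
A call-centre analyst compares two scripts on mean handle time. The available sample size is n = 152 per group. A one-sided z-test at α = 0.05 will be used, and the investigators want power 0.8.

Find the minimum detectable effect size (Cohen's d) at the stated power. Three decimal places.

Required noncentrality: δ = z_{0.05} + z_{0.20} = 1.645 + 0.842 = 2.486.
δ = d·√(n/2) ⇒ d = δ/√(n/2) = 2.486/√(152/2) = 0.2852.

d ≈ 0.285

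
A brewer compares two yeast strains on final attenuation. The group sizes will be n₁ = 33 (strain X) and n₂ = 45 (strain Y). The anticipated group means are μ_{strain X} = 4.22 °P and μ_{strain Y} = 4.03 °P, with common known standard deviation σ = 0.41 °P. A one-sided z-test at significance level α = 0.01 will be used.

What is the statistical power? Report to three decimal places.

Power ≈ 0.380

Standardized effect: d = |μ_{strain X} − μ_{strain Y}| / σ = |4.22 − 4.03| / 0.41 = 0.4634
Noncentrality parameter: δ = d / √(1/n₁ + 1/n₂) = 0.4634 / √(1/33 + 1/45) = 2.0220
One-sided α = 0.01 → critical value z_{0.01} = 2.326.
Power = Φ(δ − 2.326) = Φ(-0.304) = 0.3804.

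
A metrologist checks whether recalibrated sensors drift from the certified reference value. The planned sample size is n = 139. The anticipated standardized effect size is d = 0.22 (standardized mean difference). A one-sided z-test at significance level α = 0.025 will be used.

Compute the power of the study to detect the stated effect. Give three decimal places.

Power ≈ 0.737

Noncentrality parameter: δ = d·√n = 0.22 × √139 = 2.5938
One-sided α = 0.025 → critical value z_{0.025} = 1.960.
Power = Φ(δ − 1.960) = Φ(0.634) = 0.7369.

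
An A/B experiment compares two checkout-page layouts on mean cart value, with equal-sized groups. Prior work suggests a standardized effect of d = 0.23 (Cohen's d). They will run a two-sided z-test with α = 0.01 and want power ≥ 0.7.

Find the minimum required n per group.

Set Φ(δ − 2.576) = 0.7; then δ − 2.576 = Φ⁻¹(0.7) = 0.524, giving δ = 3.100.
(For δ > 0 the lower-tail rejection region contributes negligibly to power, so the one-term inversion is standard.)
δ = d·√(n/2) ⇒ n = 2(δ/d)² = 2 × (3.100 / 0.23)² = 363.38.
Rounding up, n = 364 per group.

n = 364 per group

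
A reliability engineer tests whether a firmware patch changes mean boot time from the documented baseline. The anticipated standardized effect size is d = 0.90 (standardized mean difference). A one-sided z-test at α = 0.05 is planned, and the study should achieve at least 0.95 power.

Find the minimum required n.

n = 14

For power 0.95 need Φ(δ − z_{0.05}) = 0.95, so δ = z_{0.05} + z_{0.05} = 1.645 + 1.645 = 3.290.
δ = d·√n ⇒ n = (δ/d)² = (3.290 / 0.90)² = 13.36.
Round up to the next whole unit.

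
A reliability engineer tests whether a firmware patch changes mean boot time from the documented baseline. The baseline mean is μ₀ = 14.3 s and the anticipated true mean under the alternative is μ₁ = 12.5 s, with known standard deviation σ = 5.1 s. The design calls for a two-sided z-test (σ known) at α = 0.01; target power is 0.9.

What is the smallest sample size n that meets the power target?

Standardized effect: d = |μ₁ − μ₀| / σ = |12.5 − 14.3| / 5.1 = 0.3529
For power 0.9 need Φ(δ − z_{0.005}) = 0.9, so δ = z_{0.005} + z_{0.10} = 2.576 + 1.282 = 3.857.
(For δ > 0 the lower-tail rejection region contributes negligibly to power, so the one-term inversion is standard.)
δ = d·√n ⇒ n = (δ/d)² = (3.857 / 0.3529)² = 119.45.
Round up to the next whole unit.

n = 120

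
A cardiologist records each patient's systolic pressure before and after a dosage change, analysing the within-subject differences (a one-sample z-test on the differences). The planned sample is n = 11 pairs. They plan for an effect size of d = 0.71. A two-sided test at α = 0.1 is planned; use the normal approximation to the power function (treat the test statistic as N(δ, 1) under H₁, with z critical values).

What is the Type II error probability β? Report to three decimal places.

β ≈ 0.239

Noncentrality parameter: δ = d·√n = 0.71 × √11 = 2.3548
Critical value for a two-sided test at α = 0.1: z_{α/2} = 1.645.
Power = Φ(δ − 1.645) + Φ(−δ − 1.645) = Φ(0.710) + Φ(-4.000) = 0.7611 + 0.0000 = 0.7612.
Type II error: β = 1 − power = 1 − 0.7612 = 0.2388.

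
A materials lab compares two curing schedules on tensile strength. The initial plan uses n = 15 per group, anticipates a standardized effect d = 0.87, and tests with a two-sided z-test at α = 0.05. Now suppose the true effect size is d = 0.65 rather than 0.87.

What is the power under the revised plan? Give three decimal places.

Power ≈ 0.429

With d = 0.65: δ = d·√(n/2) = 0.65 × √(15/2) = 1.7801. Critical value z_{0.025} = 1.960.
Revised power = Φ(δ − 1.960) + Φ(−δ − 1.960) = Φ(-0.180) + Φ(-3.740) = 0.4286 + 0.0001 = 0.4287.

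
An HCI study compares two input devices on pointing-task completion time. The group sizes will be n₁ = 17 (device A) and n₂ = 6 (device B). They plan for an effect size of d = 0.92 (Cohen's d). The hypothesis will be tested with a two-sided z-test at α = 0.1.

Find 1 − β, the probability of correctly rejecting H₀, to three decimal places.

Power ≈ 0.615

Noncentrality parameter: δ = d / √(1/n₁ + 1/n₂) = 0.92 / √(1/17 + 1/6) = 1.9374
Critical value for a two-sided test at α = 0.1: z_{α/2} = 1.645.
Power = Φ(δ − 1.645) + Φ(−δ − 1.645) = Φ(0.293) + Φ(-3.582) = 0.6151 + 0.0002 = 0.6152.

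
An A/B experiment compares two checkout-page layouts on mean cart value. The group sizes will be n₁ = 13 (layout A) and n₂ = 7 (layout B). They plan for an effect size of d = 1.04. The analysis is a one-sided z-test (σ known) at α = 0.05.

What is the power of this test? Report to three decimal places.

Power ≈ 0.717

Noncentrality parameter: δ = d / √(1/n₁ + 1/n₂) = 1.04 / √(1/13 + 1/7) = 2.2184
One-sided α = 0.05 → critical value z_{0.05} = 1.645.
Power = P(Z > 1.645 − δ) = Φ(0.574) = 0.7169.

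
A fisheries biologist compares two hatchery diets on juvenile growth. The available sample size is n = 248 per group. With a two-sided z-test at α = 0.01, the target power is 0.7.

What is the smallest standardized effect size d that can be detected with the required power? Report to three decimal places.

d ≈ 0.278

Required noncentrality: δ = z_{0.005} + z_{0.30} = 2.576 + 0.524 = 3.100.
(The second rejection-region term Φ(−δ − z_{α/2}) is negligible and dropped.)
δ = d·√(n/2) ⇒ d = δ/√(n/2) = 3.100/√(248/2) = 0.2784.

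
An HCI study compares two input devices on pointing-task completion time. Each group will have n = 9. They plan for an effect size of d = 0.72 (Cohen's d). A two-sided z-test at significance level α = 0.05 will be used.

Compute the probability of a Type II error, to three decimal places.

β ≈ 0.667

Noncentrality parameter: δ = d·√(n/2) = 0.72 × √(9/2) = 1.5274
Two-sided α = 0.05 → critical value z_{0.025} = 1.960.
Power = Φ(δ − 1.960) + Φ(−δ − 1.960) = Φ(-0.433) + Φ(-3.487) = 0.3326 + 0.0002 = 0.3329.
Type II error: β = 1 − power = 1 − 0.3329 = 0.6671.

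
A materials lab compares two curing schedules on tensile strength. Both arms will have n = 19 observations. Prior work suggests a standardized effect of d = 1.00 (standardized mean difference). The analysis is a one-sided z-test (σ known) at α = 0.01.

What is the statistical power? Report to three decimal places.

Noncentrality parameter: δ = d·√(n/2) = 1.00 × √(19/2) = 3.0822
One-sided α = 0.01 → critical value z_{0.01} = 2.326.
Power = Φ(δ − 2.326) = Φ(0.756) = 0.7751.

Power ≈ 0.775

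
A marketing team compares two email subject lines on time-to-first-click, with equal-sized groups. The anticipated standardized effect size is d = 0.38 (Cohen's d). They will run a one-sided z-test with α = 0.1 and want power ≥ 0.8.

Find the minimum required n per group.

n = 63 per group

For power 0.8 need Φ(δ − z_{0.1}) = 0.8, so δ = z_{0.1} + z_{0.20} = 1.282 + 0.842 = 2.123.
δ = d·√(n/2) ⇒ n = 2(δ/d)² = 2 × (2.123 / 0.38)² = 62.44.
Rounding up, n = 63 per group.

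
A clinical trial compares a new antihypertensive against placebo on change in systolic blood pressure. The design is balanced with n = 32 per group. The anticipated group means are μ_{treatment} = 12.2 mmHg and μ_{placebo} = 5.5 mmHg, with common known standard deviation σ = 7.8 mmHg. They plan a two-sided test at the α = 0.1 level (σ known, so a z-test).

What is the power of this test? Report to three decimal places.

Standardized effect: d = |μ_{treatment} − μ_{placebo}| / σ = |12.2 − 5.5| / 7.8 = 0.8590
Noncentrality parameter: δ = d·√(n/2) = 0.8590 × √(32/2) = 3.4359
Critical value for a two-sided test at α = 0.1: z_{α/2} = 1.645.
Power = Φ(δ − 1.645) + Φ(−δ − 1.645) = Φ(1.791) + Φ(-5.081) = 0.9634 + 0.0000 = 0.9634.

Power ≈ 0.963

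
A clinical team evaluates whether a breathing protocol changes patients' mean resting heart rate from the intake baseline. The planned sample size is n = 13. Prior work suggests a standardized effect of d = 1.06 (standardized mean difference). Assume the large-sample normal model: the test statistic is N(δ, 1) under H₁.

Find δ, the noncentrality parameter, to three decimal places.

δ ≈ 3.822

δ = d·√n = 1.06 × √13 = 3.8219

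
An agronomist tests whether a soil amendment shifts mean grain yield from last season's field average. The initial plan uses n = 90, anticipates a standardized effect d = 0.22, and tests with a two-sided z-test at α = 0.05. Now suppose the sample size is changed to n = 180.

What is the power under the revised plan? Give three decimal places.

With n = 180: δ = d·√n = 0.22 × √180 = 2.9516. Critical value z_{0.025} = 1.960.
Revised power = Φ(δ − 1.960) + Φ(−δ − 1.960) = Φ(0.992) + Φ(-4.912) = 0.8393 + 0.0000 = 0.8393.

Power ≈ 0.839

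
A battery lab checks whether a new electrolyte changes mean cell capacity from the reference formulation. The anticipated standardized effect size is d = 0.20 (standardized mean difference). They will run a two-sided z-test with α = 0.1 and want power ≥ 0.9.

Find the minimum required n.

Set Φ(δ − 1.645) = 0.9; then δ − 1.645 = Φ⁻¹(0.9) = 1.282, giving δ = 2.926.
(For δ > 0 the lower-tail rejection region contributes negligibly to power, so the one-term inversion is standard.)
δ = d·√n ⇒ n = (δ/d)² = (2.926 / 0.20)² = 214.10.
Rounding up, n = 215.

n = 215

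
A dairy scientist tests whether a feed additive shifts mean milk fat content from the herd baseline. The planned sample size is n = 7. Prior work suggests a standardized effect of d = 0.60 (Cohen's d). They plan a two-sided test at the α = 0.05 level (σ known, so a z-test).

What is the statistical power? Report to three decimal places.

Power ≈ 0.355

Noncentrality parameter: δ = d·√n = 0.60 × √7 = 1.5875
Critical value for a two-sided test at α = 0.05: z_{α/2} = 1.960.
Power = Φ(δ − 1.960) + Φ(−δ − 1.960) = Φ(-0.373) + Φ(-3.547) = 0.3548 + 0.0002 = 0.3549.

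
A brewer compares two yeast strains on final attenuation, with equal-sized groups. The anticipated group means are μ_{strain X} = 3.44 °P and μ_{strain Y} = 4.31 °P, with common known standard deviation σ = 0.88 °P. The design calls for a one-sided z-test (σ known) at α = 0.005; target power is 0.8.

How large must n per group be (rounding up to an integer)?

n = 24 per group

Standardized effect: d = |μ_{strain X} − μ_{strain Y}| / σ = |3.44 − 4.31| / 0.88 = 0.9886
For power 0.8 need Φ(δ − z_{0.005}) = 0.8, so δ = z_{0.005} + z_{0.20} = 2.576 + 0.842 = 3.417.
δ = d·√(n/2) ⇒ n = 2(δ/d)² = 2 × (3.417 / 0.9886)² = 23.90.
Round up to the next whole unit.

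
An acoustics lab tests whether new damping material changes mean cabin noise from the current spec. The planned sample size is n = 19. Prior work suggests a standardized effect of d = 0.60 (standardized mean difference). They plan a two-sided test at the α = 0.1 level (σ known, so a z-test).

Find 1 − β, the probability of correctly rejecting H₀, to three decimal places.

Noncentrality parameter: δ = d·√n = 0.60 × √19 = 2.6153
Two-sided α = 0.1 → critical value z_{0.05} = 1.645.
Power = Φ(δ − 1.645) + Φ(−δ − 1.645) = Φ(0.970) + Φ(-4.260) = 0.8341 + 0.0000 = 0.8341.

Power ≈ 0.834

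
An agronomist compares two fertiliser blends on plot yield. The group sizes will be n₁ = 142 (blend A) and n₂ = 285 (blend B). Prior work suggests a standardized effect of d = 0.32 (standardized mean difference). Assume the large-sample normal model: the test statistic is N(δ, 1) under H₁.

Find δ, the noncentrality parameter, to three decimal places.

δ ≈ 3.115

The noncentrality parameter scales effect size by the design's sample-size factor: δ = d / √(1/n₁ + 1/n₂) = 0.32 / √(1/142 + 1/285) = 3.1153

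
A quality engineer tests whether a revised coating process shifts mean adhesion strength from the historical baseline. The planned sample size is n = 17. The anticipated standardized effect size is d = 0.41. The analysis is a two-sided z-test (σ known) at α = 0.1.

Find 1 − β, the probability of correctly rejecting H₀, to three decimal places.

Power ≈ 0.519

Noncentrality parameter: δ = d·√n = 0.41 × √17 = 1.6905
Two-sided α = 0.1 → critical value z_{0.05} = 1.645.
Power = Φ(δ − 1.645) + Φ(−δ − 1.645) = Φ(0.046) + Φ(-3.335) = 0.5182 + 0.0004 = 0.5186.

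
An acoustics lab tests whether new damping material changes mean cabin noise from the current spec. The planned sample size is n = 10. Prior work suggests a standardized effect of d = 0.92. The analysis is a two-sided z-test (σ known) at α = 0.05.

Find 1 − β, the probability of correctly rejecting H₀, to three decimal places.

Power ≈ 0.829

Noncentrality parameter: δ = d·√n = 0.92 × √10 = 2.9093
Critical value for a two-sided test at α = 0.05: z_{α/2} = 1.960.
Power = Φ(δ − 1.960) + Φ(−δ − 1.960) = Φ(0.949) + Φ(-4.869) = 0.8288 + 0.0000 = 0.8288.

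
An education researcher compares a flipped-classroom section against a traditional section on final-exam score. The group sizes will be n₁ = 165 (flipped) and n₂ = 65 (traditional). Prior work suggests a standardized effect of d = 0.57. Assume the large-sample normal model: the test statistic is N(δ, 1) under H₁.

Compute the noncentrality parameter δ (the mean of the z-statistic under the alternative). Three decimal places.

δ = d / √(1/n₁ + 1/n₂) = 0.57 / √(1/165 + 1/65) = 3.8923

δ ≈ 3.892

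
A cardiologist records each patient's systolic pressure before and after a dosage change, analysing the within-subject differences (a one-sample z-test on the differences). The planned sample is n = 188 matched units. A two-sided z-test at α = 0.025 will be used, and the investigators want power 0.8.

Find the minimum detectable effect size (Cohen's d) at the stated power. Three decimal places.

Need Φ(δ − 2.241) = 0.8, so δ = 2.241 + 0.842 = 3.083.
(Lower-tail contribution to power is negligible for δ > 0.)
δ = d·√n ⇒ d = δ/√n = 3.083/√188 = 0.2249.

d ≈ 0.225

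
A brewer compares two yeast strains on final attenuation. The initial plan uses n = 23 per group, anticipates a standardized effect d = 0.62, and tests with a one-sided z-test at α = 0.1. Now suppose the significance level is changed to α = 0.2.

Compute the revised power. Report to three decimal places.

Power ≈ 0.896

δ = d·√(n/2) = 0.62 × √(23/2) = 2.1025 (unchanged). New critical value: z_{0.2} = 0.842.
Revised power = Φ(δ − 0.842) = Φ(1.261) = 0.8963.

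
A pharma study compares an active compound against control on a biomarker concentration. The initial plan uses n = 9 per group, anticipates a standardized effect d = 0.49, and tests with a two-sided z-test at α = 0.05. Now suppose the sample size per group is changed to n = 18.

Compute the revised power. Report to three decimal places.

Power ≈ 0.312

With n = 18 per group: δ = d·√(n/2) = 0.49 × √(18/2) = 1.4700. Critical value z_{0.025} = 1.960.
Revised power = Φ(δ − 1.960) + Φ(−δ − 1.960) = Φ(-0.490) + Φ(-3.430) = 0.3121 + 0.0003 = 0.3124.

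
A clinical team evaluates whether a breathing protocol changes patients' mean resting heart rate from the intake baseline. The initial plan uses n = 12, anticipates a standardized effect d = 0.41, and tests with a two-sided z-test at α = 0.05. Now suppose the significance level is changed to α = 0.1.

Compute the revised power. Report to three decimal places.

Power ≈ 0.412

δ = d·√n = 0.41 × √12 = 1.4203 (unchanged). New critical value: z_{0.05} = 1.645.
Revised power = Φ(δ − 1.645) + Φ(−δ − 1.645) = Φ(-0.225) + Φ(-3.065) = 0.4112 + 0.0011 = 0.4122.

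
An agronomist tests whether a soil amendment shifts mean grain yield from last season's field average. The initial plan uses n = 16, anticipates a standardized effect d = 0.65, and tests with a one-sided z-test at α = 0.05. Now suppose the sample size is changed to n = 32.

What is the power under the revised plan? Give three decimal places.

With n = 32: δ = d·√n = 0.65 × √32 = 3.6770. Critical value z_{0.05} = 1.645.
Revised power = Φ(δ − 1.645) = Φ(2.032) = 0.9789.

Power ≈ 0.979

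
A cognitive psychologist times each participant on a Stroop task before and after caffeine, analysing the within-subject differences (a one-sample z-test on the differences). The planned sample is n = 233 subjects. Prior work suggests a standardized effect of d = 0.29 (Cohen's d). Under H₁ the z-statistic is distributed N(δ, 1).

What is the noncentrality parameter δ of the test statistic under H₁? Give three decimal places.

The noncentrality parameter scales effect size by the design's sample-size factor: δ = d·√n = 0.29 × √233 = 4.4267

δ ≈ 4.427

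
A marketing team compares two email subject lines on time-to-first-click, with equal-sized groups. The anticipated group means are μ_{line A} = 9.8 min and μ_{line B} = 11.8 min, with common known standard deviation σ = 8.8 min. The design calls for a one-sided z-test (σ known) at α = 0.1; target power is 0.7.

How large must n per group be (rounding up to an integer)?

n = 127 per group

Standardized effect: d = |μ_{line A} − μ_{line B}| / σ = |9.8 − 11.8| / 8.8 = 0.2273
Set Φ(δ − 1.282) = 0.7; then δ − 1.282 = Φ⁻¹(0.7) = 0.524, giving δ = 1.806.
δ = d·√(n/2) ⇒ n = 2(δ/d)² = 2 × (1.806 / 0.2273)² = 126.28.
Rounding up, n = 127 per group.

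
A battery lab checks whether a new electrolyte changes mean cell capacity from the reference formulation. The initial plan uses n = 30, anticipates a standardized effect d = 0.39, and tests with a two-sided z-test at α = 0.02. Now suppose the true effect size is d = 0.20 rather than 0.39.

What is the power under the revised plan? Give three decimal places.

Power ≈ 0.109

With d = 0.20: δ = d·√n = 0.20 × √30 = 1.0954. Critical value z_{0.01} = 2.326.
Revised power = Φ(δ − 2.326) + Φ(−δ − 2.326) = Φ(-1.231) + Φ(-3.422) = 0.1092 + 0.0003 = 0.1095.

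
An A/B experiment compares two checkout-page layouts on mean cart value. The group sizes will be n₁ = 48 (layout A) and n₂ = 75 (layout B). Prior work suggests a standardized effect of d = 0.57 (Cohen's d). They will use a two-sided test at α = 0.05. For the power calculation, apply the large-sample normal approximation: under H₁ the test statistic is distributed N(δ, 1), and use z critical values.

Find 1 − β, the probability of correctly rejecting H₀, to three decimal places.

Power ≈ 0.869

Noncentrality parameter: δ = d / √(1/n₁ + 1/n₂) = 0.57 / √(1/48 + 1/75) = 3.0837
Critical value for a two-sided test at α = 0.05: z_{α/2} = 1.960.
Power = Φ(δ − 1.960) + Φ(−δ − 1.960) = Φ(1.124) + Φ(-5.044) = 0.8694 + 0.0000 = 0.8694.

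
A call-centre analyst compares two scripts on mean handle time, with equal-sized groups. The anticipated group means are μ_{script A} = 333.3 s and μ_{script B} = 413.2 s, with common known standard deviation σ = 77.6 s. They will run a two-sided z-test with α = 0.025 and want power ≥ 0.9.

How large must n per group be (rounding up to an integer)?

Standardized effect: d = |μ_{script A} − μ_{script B}| / σ = |333.3 − 413.2| / 77.6 = 1.0296
For power 0.9 need Φ(δ − z_{0.0125}) = 0.9, so δ = z_{0.0125} + z_{0.10} = 2.241 + 1.282 = 3.523.
(The Φ(−δ − z_{α/2}) term is vanishingly small for δ > 0 and is dropped in the standard sample-size formula.)
δ = d·√(n/2) ⇒ n = 2(δ/d)² = 2 × (3.523 / 1.0296)² = 23.41.
Round up to the next whole unit.

n = 24 per group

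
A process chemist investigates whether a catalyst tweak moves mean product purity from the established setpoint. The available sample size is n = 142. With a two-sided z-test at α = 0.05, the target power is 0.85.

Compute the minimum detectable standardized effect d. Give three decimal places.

Need Φ(δ − 1.960) = 0.85, so δ = 1.960 + 1.036 = 2.996.
(The second rejection-region term Φ(−δ − z_{α/2}) is negligible and dropped.)
δ = d·√n ⇒ d = δ/√n = 2.996/√142 = 0.2515.

d ≈ 0.251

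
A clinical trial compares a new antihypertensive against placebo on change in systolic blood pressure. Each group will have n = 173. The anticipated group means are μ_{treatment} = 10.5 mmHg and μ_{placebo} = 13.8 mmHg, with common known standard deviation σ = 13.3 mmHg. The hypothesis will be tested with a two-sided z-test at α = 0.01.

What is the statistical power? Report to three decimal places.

Power ≈ 0.394

Standardized effect: d = |μ_{treatment} − μ_{placebo}| / σ = |10.5 − 13.8| / 13.3 = 0.2481
Noncentrality parameter: δ = d·√(n/2) = 0.2481 × √(173/2) = 2.3077
Critical value for a two-sided test at α = 0.01: z_{α/2} = 2.576.
Power = Φ(δ − 2.576) + Φ(−δ − 2.576) = Φ(-0.268) + Φ(-4.883) = 0.3943 + 0.0000 = 0.3943.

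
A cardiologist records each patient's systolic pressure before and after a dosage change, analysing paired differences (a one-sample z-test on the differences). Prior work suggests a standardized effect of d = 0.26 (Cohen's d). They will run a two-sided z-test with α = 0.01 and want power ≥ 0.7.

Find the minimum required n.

n = 143

For power 0.7 need Φ(δ − z_{0.005}) = 0.7, so δ = z_{0.005} + z_{0.30} = 2.576 + 0.524 = 3.100.
(The Φ(−δ − z_{α/2}) term is vanishingly small for δ > 0 and is dropped in the standard sample-size formula.)
δ = d·√n ⇒ n = (δ/d)² = (3.100 / 0.26)² = 142.18.
Round up to the next whole unit.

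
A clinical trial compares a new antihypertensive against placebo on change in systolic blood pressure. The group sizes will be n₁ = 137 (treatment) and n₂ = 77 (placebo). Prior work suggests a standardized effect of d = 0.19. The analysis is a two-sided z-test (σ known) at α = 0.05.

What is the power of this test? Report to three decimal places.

Power ≈ 0.266

Noncentrality parameter: δ = d / √(1/n₁ + 1/n₂) = 0.19 / √(1/137 + 1/77) = 1.3340
Critical value for a two-sided test at α = 0.05: z_{α/2} = 1.960.
Power = Φ(δ − 1.960) + Φ(−δ − 1.960) = Φ(-0.626) + Φ(-3.294) = 0.2657 + 0.0005 = 0.2662.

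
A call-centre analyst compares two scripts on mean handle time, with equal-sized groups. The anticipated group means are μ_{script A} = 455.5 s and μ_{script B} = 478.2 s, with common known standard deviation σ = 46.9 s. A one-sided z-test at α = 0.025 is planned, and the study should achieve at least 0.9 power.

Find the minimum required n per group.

Standardized effect: d = |μ_{script A} − μ_{script B}| / σ = |455.5 − 478.2| / 46.9 = 0.4840
Set Φ(δ − 1.960) = 0.9; then δ − 1.960 = Φ⁻¹(0.9) = 1.282, giving δ = 3.242.
δ = d·√(n/2) ⇒ n = 2(δ/d)² = 2 × (3.242 / 0.4840)² = 89.71.
Rounding up, n = 90 per group.

n = 90 per group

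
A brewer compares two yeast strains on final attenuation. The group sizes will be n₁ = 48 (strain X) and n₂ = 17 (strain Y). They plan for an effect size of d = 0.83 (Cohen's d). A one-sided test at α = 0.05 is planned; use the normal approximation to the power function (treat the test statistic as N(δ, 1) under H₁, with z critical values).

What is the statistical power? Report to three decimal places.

Power ≈ 0.903

Noncentrality parameter: δ = d / √(1/n₁ + 1/n₂) = 0.83 / √(1/48 + 1/17) = 2.9408
One-sided α = 0.05 → critical value z_{0.05} = 1.645.
Power = Φ(δ − 1.645) = Φ(1.296) = 0.9025.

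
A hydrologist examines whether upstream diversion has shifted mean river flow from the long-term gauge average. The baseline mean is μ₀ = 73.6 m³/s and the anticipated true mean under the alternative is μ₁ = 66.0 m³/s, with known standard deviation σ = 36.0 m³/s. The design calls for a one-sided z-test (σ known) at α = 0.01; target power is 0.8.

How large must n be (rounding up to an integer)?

n = 226

Standardized effect: d = |μ₁ − μ₀| / σ = |66.0 − 73.6| / 36.0 = 0.2111
For power 0.8 need Φ(δ − z_{0.01}) = 0.8, so δ = z_{0.01} + z_{0.20} = 2.326 + 0.842 = 3.168.
δ = d·√n ⇒ n = (δ/d)² = (3.168 / 0.2111)² = 225.19.
Rounding up, n = 226.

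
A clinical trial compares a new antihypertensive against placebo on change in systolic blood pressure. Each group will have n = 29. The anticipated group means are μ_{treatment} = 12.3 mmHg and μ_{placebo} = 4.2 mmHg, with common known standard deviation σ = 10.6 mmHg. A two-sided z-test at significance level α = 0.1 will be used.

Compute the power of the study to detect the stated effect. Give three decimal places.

Standardized effect: d = |μ_{treatment} − μ_{placebo}| / σ = |12.3 − 4.2| / 10.6 = 0.7642
Noncentrality parameter: δ = d·√(n/2) = 0.7642 × √(29/2) = 2.9098
Two-sided α = 0.1 → critical value z_{0.05} = 1.645.
Power = Φ(δ − 1.645) + Φ(−δ − 1.645) = Φ(1.265) + Φ(-4.555) = 0.8971 + 0.0000 = 0.8971.

Power ≈ 0.897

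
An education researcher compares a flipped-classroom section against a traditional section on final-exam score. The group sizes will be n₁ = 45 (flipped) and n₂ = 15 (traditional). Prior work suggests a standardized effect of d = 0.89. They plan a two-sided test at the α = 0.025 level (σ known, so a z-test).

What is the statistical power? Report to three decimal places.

Noncentrality parameter: δ = d / √(1/n₁ + 1/n₂) = 0.89 / √(1/45 + 1/15) = 2.9852
Two-sided α = 0.025 → critical value z_{0.0125} = 2.241.
Power = Φ(δ − 2.241) + Φ(−δ − 2.241) = Φ(0.744) + Φ(-5.227) = 0.7715 + 0.0000 = 0.7715.

Power ≈ 0.771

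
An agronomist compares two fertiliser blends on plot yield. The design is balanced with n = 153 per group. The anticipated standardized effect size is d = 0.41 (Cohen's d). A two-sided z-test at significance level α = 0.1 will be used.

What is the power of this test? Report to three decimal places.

Noncentrality parameter: δ = d·√(n/2) = 0.41 × √(153/2) = 3.5860
Two-sided α = 0.1 → critical value z_{0.05} = 1.645.
Power = Φ(δ − 1.645) + Φ(−δ − 1.645) = Φ(1.941) + Φ(-5.231) = 0.9739 + 0.0000 = 0.9739.

Power ≈ 0.974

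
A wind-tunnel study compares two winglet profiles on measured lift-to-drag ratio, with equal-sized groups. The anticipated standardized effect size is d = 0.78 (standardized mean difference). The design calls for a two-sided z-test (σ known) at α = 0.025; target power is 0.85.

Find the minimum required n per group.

For power 0.85 need Φ(δ − z_{0.0125}) = 0.85, so δ = z_{0.0125} + z_{0.15} = 2.241 + 1.036 = 3.278.
(The Φ(−δ − z_{α/2}) term is vanishingly small for δ > 0 and is dropped in the standard sample-size formula.)
δ = d·√(n/2) ⇒ n = 2(δ/d)² = 2 × (3.278 / 0.78)² = 35.32.
Rounding up, n = 36 per group.

n = 36 per group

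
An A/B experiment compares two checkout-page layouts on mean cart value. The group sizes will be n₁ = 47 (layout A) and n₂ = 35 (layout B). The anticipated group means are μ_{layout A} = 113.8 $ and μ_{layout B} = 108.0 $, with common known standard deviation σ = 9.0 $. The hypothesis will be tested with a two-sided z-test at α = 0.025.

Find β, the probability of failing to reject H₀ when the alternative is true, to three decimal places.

β ≈ 0.259

Standardized effect: d = |μ_{layout A} − μ_{layout B}| / σ = |113.8 − 108.0| / 9.0 = 0.6444
Noncentrality parameter: δ = d / √(1/n₁ + 1/n₂) = 0.6444 / √(1/47 + 1/35) = 2.8864
Two-sided α = 0.025 → critical value z_{0.0125} = 2.241.
Power = Φ(δ − 2.241) + Φ(−δ − 2.241) = Φ(0.645) + Φ(-5.128) = 0.7405 + 0.0000 = 0.7405.
Type II error: β = 1 − power = 1 − 0.7405 = 0.2595.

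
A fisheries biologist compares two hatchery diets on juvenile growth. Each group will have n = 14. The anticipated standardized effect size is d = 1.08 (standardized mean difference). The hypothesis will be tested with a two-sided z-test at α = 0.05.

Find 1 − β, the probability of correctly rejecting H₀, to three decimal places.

Power ≈ 0.815

Noncentrality parameter: λ = d·√(n/2) = 1.08 × √(14/2) = 2.8574
Critical value for a two-sided test at α = 0.05: z_{α/2} = 1.960.
Power = Φ(λ − 1.960) + Φ(−λ − 1.960) = Φ(0.897) + Φ(-4.817) = 0.8153 + 0.0000 = 0.8153.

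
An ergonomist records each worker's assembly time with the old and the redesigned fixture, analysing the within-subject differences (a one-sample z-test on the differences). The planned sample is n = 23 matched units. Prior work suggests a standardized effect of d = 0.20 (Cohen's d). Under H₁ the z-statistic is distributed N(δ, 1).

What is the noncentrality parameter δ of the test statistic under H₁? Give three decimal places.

δ ≈ 0.959

The noncentrality parameter scales effect size by the design's sample-size factor: δ = d·√n = 0.20 × √23 = 0.9592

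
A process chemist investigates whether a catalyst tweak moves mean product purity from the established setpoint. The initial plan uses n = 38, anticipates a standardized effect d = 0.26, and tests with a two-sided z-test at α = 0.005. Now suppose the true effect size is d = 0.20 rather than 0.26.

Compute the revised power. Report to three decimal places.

Power ≈ 0.058

With d = 0.20: δ = d·√n = 0.20 × √38 = 1.2329. Critical value z_{0.0025} = 2.807.
Revised power = Φ(δ − 2.807) + Φ(−δ − 2.807) = Φ(-1.574) + Φ(-4.040) = 0.0577 + 0.0000 = 0.0578.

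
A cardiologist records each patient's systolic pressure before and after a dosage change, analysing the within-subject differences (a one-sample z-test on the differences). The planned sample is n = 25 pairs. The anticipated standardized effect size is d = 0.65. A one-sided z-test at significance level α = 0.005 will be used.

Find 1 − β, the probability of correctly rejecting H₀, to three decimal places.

Noncentrality parameter: δ = d·√n = 0.65 × √25 = 3.2500
Critical value for a one-sided test at α = 0.005: z_α = 2.576.
Power = P(Z > 2.576 − δ) = Φ(0.674) = 0.7499.

Power ≈ 0.750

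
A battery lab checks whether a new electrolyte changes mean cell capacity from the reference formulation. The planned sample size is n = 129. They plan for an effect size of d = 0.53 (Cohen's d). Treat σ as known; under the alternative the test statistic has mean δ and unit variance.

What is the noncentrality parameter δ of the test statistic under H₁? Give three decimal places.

δ = d·√n = 0.53 × √129 = 6.0196

δ ≈ 6.020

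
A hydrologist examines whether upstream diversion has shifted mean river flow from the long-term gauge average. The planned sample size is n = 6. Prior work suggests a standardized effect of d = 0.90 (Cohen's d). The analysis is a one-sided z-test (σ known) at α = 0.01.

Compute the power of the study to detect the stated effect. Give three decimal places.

Noncentrality parameter: δ = d·√n = 0.90 × √6 = 2.2045
Critical value for a one-sided test at α = 0.01: z_α = 2.326.
Power = P(Z > 2.326 − δ) = Φ(-0.122) = 0.4515.

Power ≈ 0.452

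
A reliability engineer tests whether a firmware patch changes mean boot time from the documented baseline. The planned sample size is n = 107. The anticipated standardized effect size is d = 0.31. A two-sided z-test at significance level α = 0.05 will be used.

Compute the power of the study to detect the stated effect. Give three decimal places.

Power ≈ 0.894

Noncentrality parameter: δ = d·√n = 0.31 × √107 = 3.2067
Two-sided α = 0.05 → critical value z_{0.025} = 1.960.
Power = Φ(δ − 1.960) + Φ(−δ − 1.960) = Φ(1.247) + Φ(-5.167) = 0.8937 + 0.0000 = 0.8937.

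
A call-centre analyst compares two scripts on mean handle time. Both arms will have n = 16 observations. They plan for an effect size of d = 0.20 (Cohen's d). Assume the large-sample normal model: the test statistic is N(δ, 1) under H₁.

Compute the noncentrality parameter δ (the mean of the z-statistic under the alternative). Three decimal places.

δ ≈ 0.566

δ = d·√(n/2) = 0.20 × √(16/2) = 0.5657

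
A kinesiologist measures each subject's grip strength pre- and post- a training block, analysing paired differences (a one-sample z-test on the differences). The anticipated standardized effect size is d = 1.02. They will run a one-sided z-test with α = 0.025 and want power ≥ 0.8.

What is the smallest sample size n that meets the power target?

n = 8

Set Φ(δ − 1.960) = 0.8; then δ − 1.960 = Φ⁻¹(0.8) = 0.842, giving δ = 2.802.
δ = d·√n ⇒ n = (δ/d)² = (2.802 / 1.02)² = 7.54.
Round up to the next whole unit.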